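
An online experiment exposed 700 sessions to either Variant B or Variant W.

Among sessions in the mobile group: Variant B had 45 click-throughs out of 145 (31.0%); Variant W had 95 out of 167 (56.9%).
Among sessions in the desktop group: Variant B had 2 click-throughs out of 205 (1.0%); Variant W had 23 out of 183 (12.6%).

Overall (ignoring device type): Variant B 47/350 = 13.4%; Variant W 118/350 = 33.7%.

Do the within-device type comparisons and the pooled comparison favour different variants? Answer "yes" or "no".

no

Within each device type level (mobile 31.0% vs 56.9%; desktop 1.0% vs 12.6%), Variant W has the higher rate every time. Pooled: 13.4% vs 33.7% — Variant W has the higher rate overall. They agree.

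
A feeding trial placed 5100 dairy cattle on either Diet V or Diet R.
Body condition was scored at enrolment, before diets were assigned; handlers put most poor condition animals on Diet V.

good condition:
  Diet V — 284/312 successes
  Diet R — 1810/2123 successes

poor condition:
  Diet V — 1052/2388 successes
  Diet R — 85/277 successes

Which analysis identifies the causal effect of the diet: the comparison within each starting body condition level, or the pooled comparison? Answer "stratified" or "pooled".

The stratified and pooled comparisons disagree (Diet V wins within each starting body condition; Diet R wins overall), so the answer turns on the causal role of starting body condition.
Nothing the diet does changes starting body condition; the imbalance is an allocation artefact. With starting body condition also predicting the outcome, the pooled figure is confounded, and the within-stratum comparison is the causal one.
Within each level — good condition: 91.0% vs 85.3%; poor condition: 44.1% vs 30.7% — Diet V is higher every time.

stratified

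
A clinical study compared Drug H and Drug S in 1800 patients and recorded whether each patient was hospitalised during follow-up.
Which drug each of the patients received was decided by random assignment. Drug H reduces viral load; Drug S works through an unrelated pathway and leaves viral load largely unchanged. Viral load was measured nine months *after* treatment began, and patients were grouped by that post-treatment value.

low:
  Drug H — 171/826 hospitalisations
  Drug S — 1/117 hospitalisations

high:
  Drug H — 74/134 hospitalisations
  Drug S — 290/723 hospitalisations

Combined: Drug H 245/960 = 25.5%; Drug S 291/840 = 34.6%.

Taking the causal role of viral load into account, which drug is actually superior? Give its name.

The stratified and pooled comparisons disagree (Drug S wins within each viral load; Drug H wins overall), so the answer turns on the causal role of viral load.
Viral load is recorded after the drug and is itself shifted by it — it sits on the causal path from drug to outcome. Conditioning on a mediator would strip out part of the effect we want; the pooled comparison gives the total causal effect.
Pooled: Drug H 25.5% vs Drug S 34.6%; Drug H is lower overall.

Drug H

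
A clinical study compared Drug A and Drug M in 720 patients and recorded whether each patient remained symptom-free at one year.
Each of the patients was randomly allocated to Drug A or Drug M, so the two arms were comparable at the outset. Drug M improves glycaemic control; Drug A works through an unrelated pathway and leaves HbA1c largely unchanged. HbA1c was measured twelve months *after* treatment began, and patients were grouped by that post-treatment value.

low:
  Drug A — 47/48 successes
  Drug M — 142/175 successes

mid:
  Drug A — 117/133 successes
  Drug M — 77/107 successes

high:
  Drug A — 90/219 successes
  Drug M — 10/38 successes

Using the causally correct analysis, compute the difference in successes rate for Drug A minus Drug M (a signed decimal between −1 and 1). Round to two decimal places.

The stratified and pooled comparisons disagree (Drug A wins within each HbA1c; Drug M wins overall), so the answer turns on the causal role of HbA1c.
The distribution of HbA1c is itself part of what the drug does — it is an intermediate outcome. Holding it fixed would remove that part of the effect; the total effect is the pooled difference.
The causal difference is the pooled difference: 0.635 − 0.716 = -0.081.

-0.08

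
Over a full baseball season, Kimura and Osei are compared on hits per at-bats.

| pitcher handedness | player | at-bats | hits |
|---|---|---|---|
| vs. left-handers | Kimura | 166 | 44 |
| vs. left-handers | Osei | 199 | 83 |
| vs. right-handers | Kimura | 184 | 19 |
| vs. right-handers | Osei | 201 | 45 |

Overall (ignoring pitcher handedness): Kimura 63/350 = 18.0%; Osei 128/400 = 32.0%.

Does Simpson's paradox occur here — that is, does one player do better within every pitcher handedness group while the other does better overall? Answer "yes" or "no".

Within each pitcher handedness level (vs. left-handers 26.5% vs 41.7%; vs. right-handers 10.3% vs 22.4%), Osei has the higher rate every time. Pooled: 18.0% vs 32.0% — Osei has the higher rate overall. They agree.

no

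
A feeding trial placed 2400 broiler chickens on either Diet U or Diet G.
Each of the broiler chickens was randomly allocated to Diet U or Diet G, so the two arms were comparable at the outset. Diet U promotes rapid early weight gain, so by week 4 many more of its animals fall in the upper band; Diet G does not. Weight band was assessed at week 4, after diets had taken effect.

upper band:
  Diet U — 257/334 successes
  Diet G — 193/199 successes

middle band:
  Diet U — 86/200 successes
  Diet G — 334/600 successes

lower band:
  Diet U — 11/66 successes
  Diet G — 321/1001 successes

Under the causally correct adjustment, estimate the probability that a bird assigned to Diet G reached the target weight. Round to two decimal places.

Because the diet influences week-4 weight band, week-4 weight band is a post-treatment mediator, not a confounder. Stratifying on it would bias the estimate; the causal effect is the crude pooled difference.
So P(outcome | do(Diet G)) is just the pooled rate for Diet G: 848/1800 = 0.471.

0.47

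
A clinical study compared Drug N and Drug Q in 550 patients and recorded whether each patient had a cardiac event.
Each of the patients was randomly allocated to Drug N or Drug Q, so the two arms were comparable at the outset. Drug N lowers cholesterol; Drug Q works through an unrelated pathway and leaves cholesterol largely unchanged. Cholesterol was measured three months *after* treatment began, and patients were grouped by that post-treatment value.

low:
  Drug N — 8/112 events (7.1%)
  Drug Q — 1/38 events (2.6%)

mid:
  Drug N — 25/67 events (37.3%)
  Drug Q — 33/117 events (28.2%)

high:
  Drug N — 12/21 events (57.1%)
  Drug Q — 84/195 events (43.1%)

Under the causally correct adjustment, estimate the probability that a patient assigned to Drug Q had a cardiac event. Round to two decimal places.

0.34

The cholesterol-specific comparison favours Drug Q throughout, but the pooled figures favour Drug N. The question is whether to condition on cholesterol.
Because the drug influences cholesterol, cholesterol is a post-treatment mediator, not a confounder. Stratifying on it would bias the estimate; the causal effect is the crude pooled difference.
So P(outcome | do(Drug Q)) is just the pooled rate for Drug Q: 118/350 = 0.337.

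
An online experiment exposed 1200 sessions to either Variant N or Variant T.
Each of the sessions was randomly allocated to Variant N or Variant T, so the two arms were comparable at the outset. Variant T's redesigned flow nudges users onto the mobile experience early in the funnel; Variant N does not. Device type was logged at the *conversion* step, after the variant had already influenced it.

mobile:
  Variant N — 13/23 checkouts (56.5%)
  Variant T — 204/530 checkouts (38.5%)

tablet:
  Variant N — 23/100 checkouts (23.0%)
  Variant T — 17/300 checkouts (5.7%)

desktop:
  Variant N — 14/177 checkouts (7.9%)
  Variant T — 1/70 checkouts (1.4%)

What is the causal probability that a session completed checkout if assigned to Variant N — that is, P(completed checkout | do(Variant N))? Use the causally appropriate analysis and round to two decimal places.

Within every device type level Variant N has the higher rate, yet pooled Variant T does — Simpson's reversal.
The distribution of device type is itself part of what the variant does — it is an intermediate outcome. Holding it fixed would remove that part of the effect; the total effect is the pooled difference.
So P(outcome | do(Variant N)) is just the pooled rate for Variant N: 50/300 = 0.167.

0.17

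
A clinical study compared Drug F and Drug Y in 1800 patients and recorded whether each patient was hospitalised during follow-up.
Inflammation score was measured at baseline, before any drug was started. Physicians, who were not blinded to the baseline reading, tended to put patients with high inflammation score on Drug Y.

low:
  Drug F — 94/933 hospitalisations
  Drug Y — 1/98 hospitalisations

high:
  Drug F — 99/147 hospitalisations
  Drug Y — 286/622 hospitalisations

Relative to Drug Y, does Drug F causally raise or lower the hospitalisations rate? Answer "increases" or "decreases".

increases

The inflammation score-specific comparison favours Drug Y throughout, but the pooled figures favour Drug F. The question is whether to condition on inflammation score.
Here inflammation score is a common cause — it drives both which drug a case falls under and the outcome. The crude comparison mixes populations; the stratum-specific rates are the causally relevant ones.
Within each level — low: 10.1% vs 1.0%; high: 67.3% vs 46.0% — Drug Y is lower every time.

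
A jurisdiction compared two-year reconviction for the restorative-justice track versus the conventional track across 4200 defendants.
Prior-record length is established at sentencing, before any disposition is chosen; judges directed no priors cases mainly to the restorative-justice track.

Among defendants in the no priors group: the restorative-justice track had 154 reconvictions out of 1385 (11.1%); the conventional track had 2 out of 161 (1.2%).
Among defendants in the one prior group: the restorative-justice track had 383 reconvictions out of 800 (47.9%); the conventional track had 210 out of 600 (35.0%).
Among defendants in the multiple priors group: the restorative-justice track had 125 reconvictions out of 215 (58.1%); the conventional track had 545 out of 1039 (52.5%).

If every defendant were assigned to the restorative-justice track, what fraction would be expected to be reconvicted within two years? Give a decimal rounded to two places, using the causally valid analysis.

Prior-record length is set before the disposition has any effect — it is not caused by the disposition — and it independently drives the outcome. That makes it a confounder, so the causal comparison is within prior-record length levels.
Standardising the restorative-justice track to the population prior-record length mix: 0.368·154/1385 + 0.333·383/800 + 0.299·125/215 = 0.374.

0.37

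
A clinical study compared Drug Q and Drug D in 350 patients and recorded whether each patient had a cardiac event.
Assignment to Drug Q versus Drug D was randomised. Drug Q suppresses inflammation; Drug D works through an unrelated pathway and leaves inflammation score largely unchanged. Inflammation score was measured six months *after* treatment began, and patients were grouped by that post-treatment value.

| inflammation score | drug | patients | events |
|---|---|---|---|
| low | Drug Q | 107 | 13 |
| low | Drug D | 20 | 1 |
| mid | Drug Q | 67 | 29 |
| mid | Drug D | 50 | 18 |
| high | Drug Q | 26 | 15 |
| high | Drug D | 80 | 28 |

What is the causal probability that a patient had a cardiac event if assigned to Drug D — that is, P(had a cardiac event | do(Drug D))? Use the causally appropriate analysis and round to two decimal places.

0.31

Drug D is lower inside every inflammation score stratum but Drug Q is lower in aggregate. Whether to stratify depends on how inflammation score relates to the drug.
Inflammation score is recorded after the drug and is itself shifted by it — it sits on the causal path from drug to outcome. Conditioning on a mediator would strip out part of the effect we want; the pooled comparison gives the total causal effect.
So P(outcome | do(Drug D)) is just the pooled rate for Drug D: 47/150 = 0.313.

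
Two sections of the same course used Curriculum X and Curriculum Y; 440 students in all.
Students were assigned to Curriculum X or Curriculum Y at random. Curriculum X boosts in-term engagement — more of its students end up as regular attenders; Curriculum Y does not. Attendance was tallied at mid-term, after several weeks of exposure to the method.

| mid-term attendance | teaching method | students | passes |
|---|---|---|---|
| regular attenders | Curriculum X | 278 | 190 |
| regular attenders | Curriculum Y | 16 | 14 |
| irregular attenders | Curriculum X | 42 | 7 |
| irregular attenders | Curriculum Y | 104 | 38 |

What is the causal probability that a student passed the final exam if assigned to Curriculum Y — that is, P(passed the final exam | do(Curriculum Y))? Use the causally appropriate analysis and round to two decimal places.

Mid-term attendance lies on the pathway teaching method → mid-term attendance → outcome, so adjusting for it blocks the indirect effect. For the total causal effect of teaching method, use the unadjusted pooled rates.
So P(outcome | do(Curriculum Y)) is just the pooled rate for Curriculum Y: 52/120 = 0.433.

0.43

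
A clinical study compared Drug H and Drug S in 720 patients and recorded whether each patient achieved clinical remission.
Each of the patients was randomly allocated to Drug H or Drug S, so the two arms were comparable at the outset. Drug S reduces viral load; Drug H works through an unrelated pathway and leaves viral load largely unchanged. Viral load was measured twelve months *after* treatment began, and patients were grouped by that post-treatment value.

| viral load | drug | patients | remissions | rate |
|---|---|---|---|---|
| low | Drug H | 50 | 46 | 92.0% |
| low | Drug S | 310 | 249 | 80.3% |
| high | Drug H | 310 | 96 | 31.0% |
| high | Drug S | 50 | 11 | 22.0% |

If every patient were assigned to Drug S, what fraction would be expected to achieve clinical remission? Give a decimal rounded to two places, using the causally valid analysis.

Within every viral load level Drug H has the higher rate, yet pooled Drug S does — Simpson's reversal.
Viral load here is a post-treatment variable shaped by the drug; conditioning on it would introduce bias rather than remove it. The overall comparison is the causal one.
So P(outcome | do(Drug S)) is just the pooled rate for Drug S: 260/360 = 0.722.

0.72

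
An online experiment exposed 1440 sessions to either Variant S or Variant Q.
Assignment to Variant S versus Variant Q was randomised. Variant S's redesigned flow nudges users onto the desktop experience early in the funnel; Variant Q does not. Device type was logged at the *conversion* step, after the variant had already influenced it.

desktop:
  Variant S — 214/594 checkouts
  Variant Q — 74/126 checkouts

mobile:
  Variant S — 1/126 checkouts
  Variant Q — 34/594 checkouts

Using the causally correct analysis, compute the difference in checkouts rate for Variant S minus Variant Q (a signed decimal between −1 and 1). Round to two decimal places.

The device type-specific comparison favours Variant Q throughout, but the pooled figures favour Variant S. The question is whether to condition on device type.
Device type lies on the pathway variant → device type → outcome, so adjusting for it blocks the indirect effect. For the total causal effect of variant, use the unadjusted pooled rates.
The causal difference is the pooled difference: 0.299 − 0.150 = +0.149.

+0.15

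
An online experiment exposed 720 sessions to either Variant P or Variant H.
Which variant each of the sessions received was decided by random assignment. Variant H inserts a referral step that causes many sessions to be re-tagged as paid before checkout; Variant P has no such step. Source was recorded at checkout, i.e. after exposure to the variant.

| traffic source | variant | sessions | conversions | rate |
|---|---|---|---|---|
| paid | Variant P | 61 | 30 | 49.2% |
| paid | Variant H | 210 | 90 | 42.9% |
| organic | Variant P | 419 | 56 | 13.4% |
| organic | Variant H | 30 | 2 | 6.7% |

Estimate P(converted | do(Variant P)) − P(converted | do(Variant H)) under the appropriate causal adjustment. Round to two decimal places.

-0.20

Because the variant influences traffic source, traffic source is a post-treatment mediator, not a confounder. Stratifying on it would bias the estimate; the causal effect is the crude pooled difference.
The causal difference is the pooled difference: 0.179 − 0.383 = -0.204.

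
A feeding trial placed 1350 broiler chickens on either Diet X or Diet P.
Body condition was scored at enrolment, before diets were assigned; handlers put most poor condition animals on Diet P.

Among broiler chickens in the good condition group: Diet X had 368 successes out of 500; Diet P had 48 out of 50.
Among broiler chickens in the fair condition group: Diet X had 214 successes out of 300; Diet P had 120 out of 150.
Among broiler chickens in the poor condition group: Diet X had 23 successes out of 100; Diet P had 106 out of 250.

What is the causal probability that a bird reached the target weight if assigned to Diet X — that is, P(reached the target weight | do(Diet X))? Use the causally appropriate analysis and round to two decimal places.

0.60

Starting body condition is set before the diet has any effect — it is not caused by the diet — and it independently drives the outcome. That makes it a confounder, so the causal comparison is within starting body condition levels.
Standardising Diet X to the population starting body condition mix: 0.407·368/500 + 0.333·214/300 + 0.259·23/100 = 0.597.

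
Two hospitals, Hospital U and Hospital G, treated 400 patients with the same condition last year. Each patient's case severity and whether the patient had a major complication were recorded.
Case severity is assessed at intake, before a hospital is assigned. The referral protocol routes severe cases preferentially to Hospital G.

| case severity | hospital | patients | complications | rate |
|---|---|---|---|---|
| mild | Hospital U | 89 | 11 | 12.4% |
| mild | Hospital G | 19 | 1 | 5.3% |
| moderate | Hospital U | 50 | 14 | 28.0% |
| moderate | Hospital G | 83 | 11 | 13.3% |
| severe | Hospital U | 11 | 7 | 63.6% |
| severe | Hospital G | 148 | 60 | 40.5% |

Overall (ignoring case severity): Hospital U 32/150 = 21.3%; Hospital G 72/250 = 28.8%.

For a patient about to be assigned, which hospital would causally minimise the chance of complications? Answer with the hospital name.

Hospital G

Hospital G is lower inside every case severity stratum but Hospital U is lower in aggregate. Whether to stratify depends on how case severity relates to the hospital.
Case severity is set before the hospital has any effect — it is not caused by the hospital — and it independently drives the outcome. That makes it a confounder, so the causal comparison is within case severity levels.
Within each level — mild: 12.4% vs 5.3%; moderate: 28.0% vs 13.3%; severe: 63.6% vs 40.5% — Hospital G is lower every time.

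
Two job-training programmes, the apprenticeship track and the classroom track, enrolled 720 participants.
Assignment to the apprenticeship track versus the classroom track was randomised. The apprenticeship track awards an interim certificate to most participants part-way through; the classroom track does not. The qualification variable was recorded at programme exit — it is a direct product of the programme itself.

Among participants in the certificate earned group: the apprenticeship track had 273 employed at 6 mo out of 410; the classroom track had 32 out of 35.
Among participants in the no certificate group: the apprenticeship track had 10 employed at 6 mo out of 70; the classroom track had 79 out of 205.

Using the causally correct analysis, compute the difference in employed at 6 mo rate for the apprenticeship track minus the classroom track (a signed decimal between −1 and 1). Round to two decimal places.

Stratifying would compare programmes among participants the programmes themselves sorted into qualification attained during the programme groups — a form of selection on an intermediate. The unconditioned pooled rates give the total causal effect.
The causal difference is the pooled difference: 0.590 − 0.463 = +0.127.

+0.13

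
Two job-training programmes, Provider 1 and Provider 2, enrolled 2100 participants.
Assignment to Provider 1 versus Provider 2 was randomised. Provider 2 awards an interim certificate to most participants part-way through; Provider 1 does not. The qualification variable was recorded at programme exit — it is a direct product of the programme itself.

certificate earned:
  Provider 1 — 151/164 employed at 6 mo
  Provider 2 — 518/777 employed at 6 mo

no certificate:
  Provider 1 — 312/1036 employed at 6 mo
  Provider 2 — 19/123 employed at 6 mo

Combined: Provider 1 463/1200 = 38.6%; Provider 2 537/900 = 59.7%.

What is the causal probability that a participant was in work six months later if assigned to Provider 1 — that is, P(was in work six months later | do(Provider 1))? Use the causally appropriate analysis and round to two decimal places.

The stratified and pooled comparisons disagree (Provider 1 wins within each qualification attained during the programme; Provider 2 wins overall), so the answer turns on the causal role of qualification attained during the programme.
Qualification attained during the programme here is a post-treatment variable shaped by the programme; conditioning on it would introduce bias rather than remove it. The overall comparison is the causal one.
So P(outcome | do(Provider 1)) is just the pooled rate for Provider 1: 463/1200 = 0.386.

0.39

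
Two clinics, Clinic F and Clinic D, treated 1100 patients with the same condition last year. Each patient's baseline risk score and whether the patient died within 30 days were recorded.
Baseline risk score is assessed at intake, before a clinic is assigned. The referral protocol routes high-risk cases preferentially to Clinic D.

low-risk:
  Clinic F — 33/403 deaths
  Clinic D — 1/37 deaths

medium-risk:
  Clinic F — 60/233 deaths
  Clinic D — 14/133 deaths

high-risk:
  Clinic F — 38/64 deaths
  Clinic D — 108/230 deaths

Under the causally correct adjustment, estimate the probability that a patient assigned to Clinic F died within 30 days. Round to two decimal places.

0.28

The baseline risk score-specific comparison favours Clinic D throughout, but the pooled figures favour Clinic F. The question is whether to condition on baseline risk score.
Since baseline risk score is a pre-existing factor (not a product of the clinic) and it affects the outcome on its own, it is a confounder. The stratified rates, not the pooled rate, identify the causal effect.
Standardising Clinic F to the population baseline risk score mix: 0.400·33/403 + 0.333·60/233 + 0.267·38/64 = 0.277.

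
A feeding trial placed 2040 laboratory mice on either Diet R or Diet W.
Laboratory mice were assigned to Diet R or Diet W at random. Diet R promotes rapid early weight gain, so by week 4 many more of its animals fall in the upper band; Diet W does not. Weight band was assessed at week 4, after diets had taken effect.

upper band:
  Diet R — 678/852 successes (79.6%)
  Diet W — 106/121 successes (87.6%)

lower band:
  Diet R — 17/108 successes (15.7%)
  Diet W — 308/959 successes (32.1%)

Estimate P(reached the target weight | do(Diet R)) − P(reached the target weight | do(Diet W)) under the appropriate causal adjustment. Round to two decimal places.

The week-4 weight band-specific comparison favours Diet W throughout, but the pooled figures favour Diet R. The question is whether to condition on week-4 weight band.
Week-4 weight band is recorded after the diet and is itself shifted by it — it sits on the causal path from diet to outcome. Conditioning on a mediator would strip out part of the effect we want; the pooled comparison gives the total causal effect.
The causal difference is the pooled difference: 0.724 − 0.383 = +0.341.

+0.34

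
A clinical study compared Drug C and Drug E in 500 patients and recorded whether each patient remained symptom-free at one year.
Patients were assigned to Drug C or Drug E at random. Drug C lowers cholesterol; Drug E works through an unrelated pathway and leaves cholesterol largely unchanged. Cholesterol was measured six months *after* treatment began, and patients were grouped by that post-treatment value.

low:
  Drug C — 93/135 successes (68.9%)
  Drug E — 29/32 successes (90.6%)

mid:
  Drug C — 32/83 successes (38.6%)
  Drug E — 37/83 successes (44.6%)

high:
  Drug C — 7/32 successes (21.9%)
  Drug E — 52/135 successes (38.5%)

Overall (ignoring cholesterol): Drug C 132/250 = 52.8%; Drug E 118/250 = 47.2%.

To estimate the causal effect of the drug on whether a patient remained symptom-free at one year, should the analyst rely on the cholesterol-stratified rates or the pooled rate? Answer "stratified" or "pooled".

pooled

Cholesterol is downstream of the drug. One should not condition on a consequence of treatment, so the overall rates are the right comparison.
Pooled: Drug C 52.8% vs Drug E 47.2%; Drug C is higher overall.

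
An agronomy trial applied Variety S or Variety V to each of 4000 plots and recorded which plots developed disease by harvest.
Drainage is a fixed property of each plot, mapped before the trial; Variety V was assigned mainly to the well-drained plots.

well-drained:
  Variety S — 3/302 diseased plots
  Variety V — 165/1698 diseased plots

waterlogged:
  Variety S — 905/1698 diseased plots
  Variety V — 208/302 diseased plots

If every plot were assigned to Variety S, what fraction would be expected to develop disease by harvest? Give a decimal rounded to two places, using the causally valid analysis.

0.27

Nothing the variety does changes field drainage; the imbalance is an allocation artefact. With field drainage also predicting the outcome, the pooled figure is confounded, and the within-stratum comparison is the causal one.
Standardising Variety S to the population field drainage mix: 0.500·3/302 + 0.500·905/1698 = 0.271.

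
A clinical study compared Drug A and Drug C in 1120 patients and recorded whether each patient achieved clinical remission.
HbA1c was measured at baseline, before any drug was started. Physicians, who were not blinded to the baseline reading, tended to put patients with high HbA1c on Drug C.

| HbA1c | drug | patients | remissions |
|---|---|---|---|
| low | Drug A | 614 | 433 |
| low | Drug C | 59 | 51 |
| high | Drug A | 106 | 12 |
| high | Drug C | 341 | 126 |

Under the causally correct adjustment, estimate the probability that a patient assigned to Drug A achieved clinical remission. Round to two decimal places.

0.47

Within every HbA1c level Drug C has the higher rate, yet pooled Drug A does — Simpson's reversal.
The imbalance in HbA1c arose from how patients were allocated, not from anything the drug did; and HbA1c independently affects the outcome. The pooled gap is confounded — condition on HbA1c.
Standardising Drug A to the population HbA1c mix: 0.601·433/614 + 0.399·12/106 = 0.469.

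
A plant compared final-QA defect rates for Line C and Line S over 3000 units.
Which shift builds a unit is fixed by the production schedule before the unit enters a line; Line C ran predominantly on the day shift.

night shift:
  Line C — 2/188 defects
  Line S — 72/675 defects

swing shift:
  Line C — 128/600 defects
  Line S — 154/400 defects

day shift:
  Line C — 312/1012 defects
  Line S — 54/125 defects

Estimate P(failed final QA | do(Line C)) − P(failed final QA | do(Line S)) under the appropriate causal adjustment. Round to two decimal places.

-0.13

Since shift is a pre-existing factor (not a product of the line) and it affects the outcome on its own, it is a confounder. The stratified rates, not the pooled rate, identify the causal effect.
Adjusting over the population distribution of shift: 0.288·(0.011−0.107) + 0.333·(0.213−0.385) + 0.379·(0.308−0.432) = -0.132.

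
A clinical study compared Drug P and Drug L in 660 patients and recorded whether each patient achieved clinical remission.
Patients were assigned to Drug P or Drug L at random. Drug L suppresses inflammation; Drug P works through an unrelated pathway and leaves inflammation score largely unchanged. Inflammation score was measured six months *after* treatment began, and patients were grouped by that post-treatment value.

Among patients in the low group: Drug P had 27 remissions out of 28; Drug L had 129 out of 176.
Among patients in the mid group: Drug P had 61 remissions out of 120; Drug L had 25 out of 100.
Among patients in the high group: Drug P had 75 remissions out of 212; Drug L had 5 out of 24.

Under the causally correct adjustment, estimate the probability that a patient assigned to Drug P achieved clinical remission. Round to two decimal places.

Within every inflammation score level Drug P has the higher rate, yet pooled Drug L does — Simpson's reversal.
Because the drug influences inflammation score, inflammation score is a post-treatment mediator, not a confounder. Stratifying on it would bias the estimate; the causal effect is the crude pooled difference.
So P(outcome | do(Drug P)) is just the pooled rate for Drug P: 163/360 = 0.453.

0.45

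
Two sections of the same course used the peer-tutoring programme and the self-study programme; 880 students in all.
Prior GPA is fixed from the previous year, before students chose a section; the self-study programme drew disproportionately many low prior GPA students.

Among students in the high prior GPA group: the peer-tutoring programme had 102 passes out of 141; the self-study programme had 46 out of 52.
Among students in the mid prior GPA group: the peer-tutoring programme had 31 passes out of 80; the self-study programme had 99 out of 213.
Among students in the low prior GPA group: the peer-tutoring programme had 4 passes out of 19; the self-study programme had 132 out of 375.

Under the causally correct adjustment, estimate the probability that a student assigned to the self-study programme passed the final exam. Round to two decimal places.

The prior GPA band-specific comparison favours the self-study programme throughout, but the pooled figures favour the peer-tutoring programme. The question is whether to condition on prior GPA band.
Here prior GPA band is a common cause — it drives both which teaching method a case falls under and the outcome. The crude comparison mixes populations; the stratum-specific rates are the causally relevant ones.
Standardising the self-study programme to the population prior GPA band mix: 0.219·46/52 + 0.333·99/213 + 0.448·132/375 = 0.506.

0.51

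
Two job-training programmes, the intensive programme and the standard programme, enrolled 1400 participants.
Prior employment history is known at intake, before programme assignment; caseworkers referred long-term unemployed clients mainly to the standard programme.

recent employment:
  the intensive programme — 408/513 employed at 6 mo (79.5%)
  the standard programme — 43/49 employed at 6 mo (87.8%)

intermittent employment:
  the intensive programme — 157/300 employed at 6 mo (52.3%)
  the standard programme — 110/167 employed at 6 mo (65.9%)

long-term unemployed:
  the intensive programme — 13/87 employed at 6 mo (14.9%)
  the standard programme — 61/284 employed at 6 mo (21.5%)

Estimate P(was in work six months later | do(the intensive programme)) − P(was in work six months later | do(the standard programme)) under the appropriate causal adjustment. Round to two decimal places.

Prior employment history satisfies the back-door criterion: it is not a descendant of the programme, and it blocks the spurious path from programme to outcome. Adjusting for it (i.e., using the within-prior employment history rates) gives the causal effect.
Adjusting over the population distribution of prior employment history: 0.401·(0.795−0.878) + 0.334·(0.523−0.659) + 0.265·(0.149−0.215) = -0.095.

-0.10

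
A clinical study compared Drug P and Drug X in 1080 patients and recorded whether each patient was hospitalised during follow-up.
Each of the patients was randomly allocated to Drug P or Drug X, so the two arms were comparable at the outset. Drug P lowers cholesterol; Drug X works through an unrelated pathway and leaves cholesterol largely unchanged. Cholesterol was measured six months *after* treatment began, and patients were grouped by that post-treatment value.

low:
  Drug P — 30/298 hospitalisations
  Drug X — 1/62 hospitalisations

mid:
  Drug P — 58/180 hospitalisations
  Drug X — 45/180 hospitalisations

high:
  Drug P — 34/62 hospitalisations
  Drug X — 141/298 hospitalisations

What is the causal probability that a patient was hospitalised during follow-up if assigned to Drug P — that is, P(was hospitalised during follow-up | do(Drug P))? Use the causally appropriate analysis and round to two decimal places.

0.23

The stratified and pooled comparisons disagree (Drug X wins within each cholesterol; Drug P wins overall), so the answer turns on the causal role of cholesterol.
Cholesterol is downstream of the drug. One should not condition on a consequence of treatment, so the overall rates are the right comparison.
So P(outcome | do(Drug P)) is just the pooled rate for Drug P: 122/540 = 0.226.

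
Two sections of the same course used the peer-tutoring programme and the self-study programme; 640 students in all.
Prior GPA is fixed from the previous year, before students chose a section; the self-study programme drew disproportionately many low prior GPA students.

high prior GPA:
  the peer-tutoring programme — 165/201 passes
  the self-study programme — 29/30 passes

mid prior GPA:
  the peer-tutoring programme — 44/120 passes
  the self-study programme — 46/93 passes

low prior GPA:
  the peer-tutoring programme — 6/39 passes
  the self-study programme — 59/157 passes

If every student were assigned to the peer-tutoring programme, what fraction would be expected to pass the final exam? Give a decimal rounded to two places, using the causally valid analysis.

0.47

Nothing the teaching method does changes prior GPA band; the imbalance is an allocation artefact. With prior GPA band also predicting the outcome, the pooled figure is confounded, and the within-stratum comparison is the causal one.
Standardising the peer-tutoring programme to the population prior GPA band mix: 0.361·165/201 + 0.333·44/120 + 0.306·6/39 = 0.465.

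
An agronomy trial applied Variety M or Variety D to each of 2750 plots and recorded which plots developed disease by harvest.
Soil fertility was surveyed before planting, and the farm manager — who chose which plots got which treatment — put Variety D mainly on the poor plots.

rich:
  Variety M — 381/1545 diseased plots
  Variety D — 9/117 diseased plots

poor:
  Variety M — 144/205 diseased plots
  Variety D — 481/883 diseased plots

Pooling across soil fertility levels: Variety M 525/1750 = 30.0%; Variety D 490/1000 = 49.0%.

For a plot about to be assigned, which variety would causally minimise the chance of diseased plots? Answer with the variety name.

Within every soil fertility level Variety D has the lower rate, yet pooled Variety M does — Simpson's reversal.
Soil fertility differs across varietys for reasons unrelated to any effect of the variety itself, and it separately predicts the outcome — a classic confounder. We must compare within soil fertility levels.
Within each level — rich: 24.7% vs 7.7%; poor: 70.2% vs 54.5% — Variety D is lower every time.

Variety D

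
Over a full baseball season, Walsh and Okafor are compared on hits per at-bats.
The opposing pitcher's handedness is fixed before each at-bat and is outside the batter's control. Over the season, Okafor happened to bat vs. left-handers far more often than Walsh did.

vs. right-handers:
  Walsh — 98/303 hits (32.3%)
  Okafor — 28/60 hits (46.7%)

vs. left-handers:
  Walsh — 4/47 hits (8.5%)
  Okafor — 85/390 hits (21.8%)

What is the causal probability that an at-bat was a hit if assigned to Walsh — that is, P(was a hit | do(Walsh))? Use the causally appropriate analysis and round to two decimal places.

0.19

Pitcher handedness is set before the player has any effect — it is not caused by the player — and it independently drives the outcome. That makes it a confounder, so the causal comparison is within pitcher handedness levels.
Standardising Walsh to the population pitcher handedness mix: 0.454·98/303 + 0.546·4/47 = 0.193.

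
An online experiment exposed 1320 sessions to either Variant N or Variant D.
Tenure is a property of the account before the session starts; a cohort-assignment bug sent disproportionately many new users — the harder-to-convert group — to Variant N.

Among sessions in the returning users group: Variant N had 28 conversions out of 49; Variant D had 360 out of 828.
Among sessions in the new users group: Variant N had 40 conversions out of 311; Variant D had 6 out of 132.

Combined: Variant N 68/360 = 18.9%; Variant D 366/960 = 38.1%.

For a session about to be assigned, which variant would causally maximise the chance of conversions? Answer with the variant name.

Variant N

User tenure differs across variants for reasons unrelated to any effect of the variant itself, and it separately predicts the outcome — a classic confounder. We must compare within user tenure levels.
Within each level — returning users: 57.1% vs 43.5%; new users: 12.9% vs 4.5% — Variant N is higher every time.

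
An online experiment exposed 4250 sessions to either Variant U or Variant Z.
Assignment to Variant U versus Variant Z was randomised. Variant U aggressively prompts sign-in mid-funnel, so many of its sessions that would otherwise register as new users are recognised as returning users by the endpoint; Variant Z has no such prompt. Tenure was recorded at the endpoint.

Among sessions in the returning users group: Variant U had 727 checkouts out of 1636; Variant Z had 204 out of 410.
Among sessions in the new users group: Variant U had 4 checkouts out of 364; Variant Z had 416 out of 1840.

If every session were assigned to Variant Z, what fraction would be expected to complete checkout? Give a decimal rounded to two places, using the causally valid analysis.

0.28

Variant Z is higher inside every user tenure stratum but Variant U is higher in aggregate. Whether to stratify depends on how user tenure relates to the variant.
Because the variant influences user tenure, user tenure is a post-treatment mediator, not a confounder. Stratifying on it would bias the estimate; the causal effect is the crude pooled difference.
So P(outcome | do(Variant Z)) is just the pooled rate for Variant Z: 620/2250 = 0.276.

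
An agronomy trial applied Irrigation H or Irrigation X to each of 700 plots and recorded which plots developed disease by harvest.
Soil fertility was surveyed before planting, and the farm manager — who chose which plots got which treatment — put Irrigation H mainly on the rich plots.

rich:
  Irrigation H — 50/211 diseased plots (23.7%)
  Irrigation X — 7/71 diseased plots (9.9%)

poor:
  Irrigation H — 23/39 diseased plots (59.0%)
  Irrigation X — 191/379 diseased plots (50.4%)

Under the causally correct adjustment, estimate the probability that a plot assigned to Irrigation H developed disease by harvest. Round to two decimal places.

The stratified and pooled comparisons disagree (Irrigation X wins within each soil fertility; Irrigation H wins overall), so the answer turns on the causal role of soil fertility.
Soil fertility differs across irrigations for reasons unrelated to any effect of the irrigation itself, and it separately predicts the outcome — a classic confounder. We must compare within soil fertility levels.
Standardising Irrigation H to the population soil fertility mix: 0.403·50/211 + 0.597·23/39 = 0.448.

0.45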